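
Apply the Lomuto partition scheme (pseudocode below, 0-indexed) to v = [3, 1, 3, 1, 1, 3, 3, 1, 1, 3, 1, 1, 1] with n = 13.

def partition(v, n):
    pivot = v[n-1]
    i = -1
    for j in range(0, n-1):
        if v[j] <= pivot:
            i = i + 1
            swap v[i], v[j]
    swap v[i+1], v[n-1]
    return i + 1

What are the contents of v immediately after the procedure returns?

[1, 1, 1, 1, 1, 1, 1, 1, 3, 3, 3, 3, 3]

pivot=1, i=-1
j=0: 3>1, skip
j=1: 1≤1, i=0, swap(0,1) ⇒ [1, 3, 3, 1, 1, 3, 3, 1, 1, 3, 1, 1, 1]
j=2: 3>1, skip
j=3: 1≤1, i=1, swap(1,3) ⇒ [1, 1, 3, 3, 1, 3, 3, 1, 1, 3, 1, 1, 1]
j=4: 1≤1, i=2, swap(2,4) ⇒ [1, 1, 1, 3, 3, 3, 3, 1, 1, 3, 1, 1, 1]
j=5: 3>1, skip
j=6: 3>1, skip
j=7: 1≤1, i=3, swap(3,7) ⇒ [1, 1, 1, 1, 3, 3, 3, 3, 1, 3, 1, 1, 1]
j=8: 1≤1, i=4, swap(4,8) ⇒ [1, 1, 1, 1, 1, 3, 3, 3, 3, 3, 1, 1, 1]
j=9: 3>1, skip
j=10: 1≤1, i=5, swap(5,10) ⇒ [1, 1, 1, 1, 1, 1, 3, 3, 3, 3, 3, 1, 1]
j=11: 1≤1, i=6, swap(6,11) ⇒ [1, 1, 1, 1, 1, 1, 1, 3, 3, 3, 3, 3, 1]
swap(7,12) ⇒ [1, 1, 1, 1, 1, 1, 1, 1, 3, 3, 3, 3, 3]; return 7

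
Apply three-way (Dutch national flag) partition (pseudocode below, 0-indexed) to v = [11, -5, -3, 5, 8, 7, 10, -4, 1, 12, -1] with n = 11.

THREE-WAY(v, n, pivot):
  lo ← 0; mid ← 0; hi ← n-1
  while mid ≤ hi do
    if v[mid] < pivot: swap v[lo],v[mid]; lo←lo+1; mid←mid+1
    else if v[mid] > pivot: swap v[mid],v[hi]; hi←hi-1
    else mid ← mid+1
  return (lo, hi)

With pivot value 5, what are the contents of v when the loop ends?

[-1, -5, -3, 1, -4, 5, 10, 7, 12, 8, 11]

pivot = 5; lo=0, mid=0, hi=10
v[mid]=11>5: swap v[0],v[10]; hi=9 → [-1, -5, -3, 5, 8, 7, 10, -4, 1, 12, 11]
v[mid]=-1<5: swap v[0],v[0]; lo=1,mid=1 → [-1, -5, -3, 5, 8, 7, 10, -4, 1, 12, 11]
v[mid]=-5<5: swap v[1],v[1]; lo=2,mid=2 → [-1, -5, -3, 5, 8, 7, 10, -4, 1, 12, 11]
v[mid]=-3<5: swap v[2],v[2]; lo=3,mid=3 → [-1, -5, -3, 5, 8, 7, 10, -4, 1, 12, 11]
v[mid]=5=5: mid=4
v[mid]=8>5: swap v[4],v[9]; hi=8 → [-1, -5, -3, 5, 12, 7, 10, -4, 1, 8, 11]
v[mid]=12>5: swap v[4],v[8]; hi=7 → [-1, -5, -3, 5, 1, 7, 10, -4, 12, 8, 11]
v[mid]=1<5: swap v[3],v[4]; lo=4,mid=5 → [-1, -5, -3, 1, 5, 7, 10, -4, 12, 8, 11]
v[mid]=7>5: swap v[5],v[7]; hi=6 → [-1, -5, -3, 1, 5, -4, 10, 7, 12, 8, 11]
v[mid]=-4<5: swap v[4],v[5]; lo=5,mid=6 → [-1, -5, -3, 1, -4, 5, 10, 7, 12, 8, 11]
v[mid]=10>5: swap v[6],v[6]; hi=5 → [-1, -5, -3, 1, -4, 5, 10, 7, 12, 8, 11]
end: lo=5, hi=5; v = [-1, -5, -3, 1, -4, 5, 10, 7, 12, 8, 11]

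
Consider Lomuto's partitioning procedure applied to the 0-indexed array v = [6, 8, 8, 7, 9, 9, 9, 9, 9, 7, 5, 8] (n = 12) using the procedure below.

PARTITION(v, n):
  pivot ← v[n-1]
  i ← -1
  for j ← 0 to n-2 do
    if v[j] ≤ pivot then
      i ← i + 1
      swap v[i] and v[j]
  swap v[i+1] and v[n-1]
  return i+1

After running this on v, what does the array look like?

[6, 8, 8, 7, 7, 5, 8, 9, 9, 9, 9, 9]

pivot = v[11] = 8; i = -1
j=0: v[0]=6 ≤ 8 → i=0, swap v[0],v[0] (no change) → [6, 8, 8, 7, 9, 9, 9, 9, 9, 7, 5, 8]
j=1: v[1]=8 ≤ 8 → i=1, swap v[1],v[1] (no change) → [6, 8, 8, 7, 9, 9, 9, 9, 9, 7, 5, 8]
j=2: v[2]=8 ≤ 8 → i=2, swap v[2],v[2] (no change) → [6, 8, 8, 7, 9, 9, 9, 9, 9, 7, 5, 8]
j=3: v[3]=7 ≤ 8 → i=3, swap v[3],v[3] (no change) → [6, 8, 8, 7, 9, 9, 9, 9, 9, 7, 5, 8]
j=4: v[4]=9 > 8 → no swap
j=5: v[5]=9 > 8 → no swap
j=6: v[6]=9 > 8 → no swap
j=7: v[7]=9 > 8 → no swap
j=8: v[8]=9 > 8 → no swap
j=9: v[9]=7 ≤ 8 → i=4, swap v[4],v[9] → [6, 8, 8, 7, 7, 9, 9, 9, 9, 9, 5, 8]
j=10: v[10]=5 ≤ 8 → i=5, swap v[5],v[10] → [6, 8, 8, 7, 7, 5, 9, 9, 9, 9, 9, 8]
final swap v[6],v[11] → [6, 8, 8, 7, 7, 5, 8, 9, 9, 9, 9, 9]; return 6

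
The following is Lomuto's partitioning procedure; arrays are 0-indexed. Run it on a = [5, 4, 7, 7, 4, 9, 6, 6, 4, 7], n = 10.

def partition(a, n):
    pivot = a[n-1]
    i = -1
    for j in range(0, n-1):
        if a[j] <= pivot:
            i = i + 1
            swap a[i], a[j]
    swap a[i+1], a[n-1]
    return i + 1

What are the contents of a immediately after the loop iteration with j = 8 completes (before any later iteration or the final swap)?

[5, 4, 7, 7, 4, 6, 6, 4, 9, 7]

pivot=7, i=-1
j=0: 5≤7, i=0, swap(0,0) ⇒ [5, 4, 7, 7, 4, 9, 6, 6, 4, 7]
j=1: 4≤7, i=1, swap(1,1) ⇒ [5, 4, 7, 7, 4, 9, 6, 6, 4, 7]
j=2: 7≤7, i=2, swap(2,2) ⇒ [5, 4, 7, 7, 4, 9, 6, 6, 4, 7]
j=3: 7≤7, i=3, swap(3,3) ⇒ [5, 4, 7, 7, 4, 9, 6, 6, 4, 7]
j=4: 4≤7, i=4, swap(4,4) ⇒ [5, 4, 7, 7, 4, 9, 6, 6, 4, 7]
j=5: 9>7, skip
j=6: 6≤7, i=5, swap(5,6) ⇒ [5, 4, 7, 7, 4, 6, 9, 6, 4, 7]
j=7: 6≤7, i=6, swap(6,7) ⇒ [5, 4, 7, 7, 4, 6, 6, 9, 4, 7]
j=8: 4≤7, i=7, swap(7,8) ⇒ [5, 4, 7, 7, 4, 6, 6, 4, 9, 7]
(after j=8) a = [5, 4, 7, 7, 4, 6, 6, 4, 9, 7]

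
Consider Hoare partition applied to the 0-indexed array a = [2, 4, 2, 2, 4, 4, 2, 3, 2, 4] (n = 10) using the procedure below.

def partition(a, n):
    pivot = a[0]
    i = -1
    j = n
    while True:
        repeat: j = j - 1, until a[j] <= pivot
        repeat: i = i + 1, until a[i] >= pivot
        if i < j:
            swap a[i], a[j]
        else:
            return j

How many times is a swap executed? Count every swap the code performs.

3

pivot = a[0] = 2; i = -1, j = 10
j→8 (a[8]=2≤2), i→0 (a[0]=2≥2); i<j, swap → [2, 4, 2, 2, 4, 4, 2, 3, 2, 4]
j→6 (a[6]=2≤2), i→1 (a[1]=4≥2); i<j, swap → [2, 2, 2, 2, 4, 4, 4, 3, 2, 4]
j→3 (a[3]=2≤2), i→2 (a[2]=2≥2); i<j, swap → [2, 2, 2, 2, 4, 4, 4, 3, 2, 4]
j→2, i→3; i≥j, return j=2. a = [2, 2, 2, 2, 4, 4, 4, 3, 2, 4]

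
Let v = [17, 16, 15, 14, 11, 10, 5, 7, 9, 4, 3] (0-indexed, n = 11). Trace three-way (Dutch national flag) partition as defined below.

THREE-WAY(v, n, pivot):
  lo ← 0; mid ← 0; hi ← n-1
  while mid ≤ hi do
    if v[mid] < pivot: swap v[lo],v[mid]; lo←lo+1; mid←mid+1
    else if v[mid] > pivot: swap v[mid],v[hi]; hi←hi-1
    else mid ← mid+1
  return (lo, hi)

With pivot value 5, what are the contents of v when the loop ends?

pivot = 5; lo=0, mid=0, hi=10
v[mid]=17>5: swap v[0],v[10]; hi=9 → [3, 16, 15, 14, 11, 10, 5, 7, 9, 4, 17]
v[mid]=3<5: swap v[0],v[0]; lo=1,mid=1 → [3, 16, 15, 14, 11, 10, 5, 7, 9, 4, 17]
v[mid]=16>5: swap v[1],v[9]; hi=8 → [3, 4, 15, 14, 11, 10, 5, 7, 9, 16, 17]
v[mid]=4<5: swap v[1],v[1]; lo=2,mid=2 → [3, 4, 15, 14, 11, 10, 5, 7, 9, 16, 17]
v[mid]=15>5: swap v[2],v[8]; hi=7 → [3, 4, 9, 14, 11, 10, 5, 7, 15, 16, 17]
v[mid]=9>5: swap v[2],v[7]; hi=6 → [3, 4, 7, 14, 11, 10, 5, 9, 15, 16, 17]
v[mid]=7>5: swap v[2],v[6]; hi=5 → [3, 4, 5, 14, 11, 10, 7, 9, 15, 16, 17]
v[mid]=5=5: mid=3
v[mid]=14>5: swap v[3],v[5]; hi=4 → [3, 4, 5, 10, 11, 14, 7, 9, 15, 16, 17]
v[mid]=10>5: swap v[3],v[4]; hi=3 → [3, 4, 5, 11, 10, 14, 7, 9, 15, 16, 17]
v[mid]=11>5: swap v[3],v[3]; hi=2 → [3, 4, 5, 11, 10, 14, 7, 9, 15, 16, 17]
end: lo=2, hi=2; v = [3, 4, 5, 11, 10, 14, 7, 9, 15, 16, 17]

[3, 4, 5, 11, 10, 14, 7, 9, 15, 16, 17]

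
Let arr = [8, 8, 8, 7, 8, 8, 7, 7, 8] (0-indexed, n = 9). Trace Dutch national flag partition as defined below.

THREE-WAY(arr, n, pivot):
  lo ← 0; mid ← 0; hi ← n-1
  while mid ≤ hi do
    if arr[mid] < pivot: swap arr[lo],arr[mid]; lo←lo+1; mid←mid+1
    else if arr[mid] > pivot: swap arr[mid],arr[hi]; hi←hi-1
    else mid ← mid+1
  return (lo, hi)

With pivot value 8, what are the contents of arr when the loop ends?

[7, 7, 7, 8, 8, 8, 8, 8, 8]

lo=0 mid=0 hi=8
8=8: mid=1
8=8: mid=2
8=8: mid=3
7<8: swap(0,3), lo=1 mid=4 ⇒ [7, 8, 8, 8, 8, 8, 7, 7, 8]
8=8: mid=5
8=8: mid=6
7<8: swap(1,6), lo=2 mid=7 ⇒ [7, 7, 8, 8, 8, 8, 8, 7, 8]
7<8: swap(2,7), lo=3 mid=8 ⇒ [7, 7, 7, 8, 8, 8, 8, 8, 8]
8=8: mid=9
done. lo=3 hi=8; arr=[7, 7, 7, 8, 8, 8, 8, 8, 8]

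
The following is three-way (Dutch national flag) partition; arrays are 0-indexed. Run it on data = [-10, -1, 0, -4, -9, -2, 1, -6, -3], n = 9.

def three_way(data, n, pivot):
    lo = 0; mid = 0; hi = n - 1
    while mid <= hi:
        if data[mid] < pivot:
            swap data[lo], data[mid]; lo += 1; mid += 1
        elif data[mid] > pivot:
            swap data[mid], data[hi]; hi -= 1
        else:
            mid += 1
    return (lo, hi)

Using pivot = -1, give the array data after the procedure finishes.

pivot = -1; lo=0, mid=0, hi=8
data[mid]=-10<-1: swap data[0],data[0]; lo=1,mid=1 → [-10, -1, 0, -4, -9, -2, 1, -6, -3]
data[mid]=-1=-1: mid=2
data[mid]=0>-1: swap data[2],data[8]; hi=7 → [-10, -1, -3, -4, -9, -2, 1, -6, 0]
data[mid]=-3<-1: swap data[1],data[2]; lo=2,mid=3 → [-10, -3, -1, -4, -9, -2, 1, -6, 0]
data[mid]=-4<-1: swap data[2],data[3]; lo=3,mid=4 → [-10, -3, -4, -1, -9, -2, 1, -6, 0]
data[mid]=-9<-1: swap data[3],data[4]; lo=4,mid=5 → [-10, -3, -4, -9, -1, -2, 1, -6, 0]
data[mid]=-2<-1: swap data[4],data[5]; lo=5,mid=6 → [-10, -3, -4, -9, -2, -1, 1, -6, 0]
data[mid]=1>-1: swap data[6],data[7]; hi=6 → [-10, -3, -4, -9, -2, -1, -6, 1, 0]
data[mid]=-6<-1: swap data[5],data[6]; lo=6,mid=7 → [-10, -3, -4, -9, -2, -6, -1, 1, 0]
end: lo=6, hi=6; data = [-10, -3, -4, -9, -2, -6, -1, 1, 0]

[-10, -3, -4, -9, -2, -6, -1, 1, 0]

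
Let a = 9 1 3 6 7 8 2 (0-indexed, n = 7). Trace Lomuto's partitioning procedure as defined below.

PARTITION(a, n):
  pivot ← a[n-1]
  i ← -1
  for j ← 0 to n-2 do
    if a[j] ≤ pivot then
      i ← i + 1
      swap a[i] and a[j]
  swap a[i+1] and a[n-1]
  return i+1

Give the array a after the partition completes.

pivot = a[6] = 2; i = -1
j=0: a[0]=9 > 2 → no swap
j=1: a[1]=1 ≤ 2 → i=0, swap a[0],a[1] → 1 9 3 6 7 8 2
j=2: a[2]=3 > 2 → no swap
j=3: a[3]=6 > 2 → no swap
j=4: a[4]=7 > 2 → no swap
j=5: a[5]=8 > 2 → no swap
final swap a[1],a[6] → 1 2 3 6 7 8 9; return 1

1 2 3 6 7 8 9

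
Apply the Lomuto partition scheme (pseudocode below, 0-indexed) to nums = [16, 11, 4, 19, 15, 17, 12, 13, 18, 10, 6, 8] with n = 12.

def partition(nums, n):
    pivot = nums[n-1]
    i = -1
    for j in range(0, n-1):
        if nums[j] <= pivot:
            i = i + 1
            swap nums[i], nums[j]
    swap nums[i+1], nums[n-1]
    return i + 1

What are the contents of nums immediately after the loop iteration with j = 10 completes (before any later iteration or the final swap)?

[4, 6, 16, 19, 15, 17, 12, 13, 18, 10, 11, 8]

pivot = nums[11] = 8; i = -1
j=0: nums[0]=16 > 8 → no swap
j=1: nums[1]=11 > 8 → no swap
j=2: nums[2]=4 ≤ 8 → i=0, swap nums[0],nums[2] → [4, 11, 16, 19, 15, 17, 12, 13, 18, 10, 6, 8]
j=3: nums[3]=19 > 8 → no swap
j=4: nums[4]=15 > 8 → no swap
j=5: nums[5]=17 > 8 → no swap
j=6: nums[6]=12 > 8 → no swap
j=7: nums[7]=13 > 8 → no swap
j=8: nums[8]=18 > 8 → no swap
j=9: nums[9]=10 > 8 → no swap
j=10: nums[10]=6 ≤ 8 → i=1, swap nums[1],nums[10] → [4, 6, 16, 19, 15, 17, 12, 13, 18, 10, 11, 8]
(after j=10) nums = [4, 6, 16, 19, 15, 17, 12, 13, 18, 10, 11, 8]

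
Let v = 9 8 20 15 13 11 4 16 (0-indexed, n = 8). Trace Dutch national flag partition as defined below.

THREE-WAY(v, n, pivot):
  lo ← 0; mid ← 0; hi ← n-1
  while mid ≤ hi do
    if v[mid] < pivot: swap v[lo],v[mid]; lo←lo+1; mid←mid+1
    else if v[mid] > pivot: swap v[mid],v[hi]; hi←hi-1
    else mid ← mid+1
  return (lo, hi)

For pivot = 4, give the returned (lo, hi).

lo=0 mid=0 hi=7
9>4: swap(0,7), hi=6 ⇒ 16 8 20 15 13 11 4 9
16>4: swap(0,6), hi=5 ⇒ 4 8 20 15 13 11 16 9
4=4: mid=1
8>4: swap(1,5), hi=4 ⇒ 4 11 20 15 13 8 16 9
11>4: swap(1,4), hi=3 ⇒ 4 13 20 15 11 8 16 9
13>4: swap(1,3), hi=2 ⇒ 4 15 20 13 11 8 16 9
15>4: swap(1,2), hi=1 ⇒ 4 20 15 13 11 8 16 9
20>4: swap(1,1), hi=0 ⇒ 4 20 15 13 11 8 16 9
done. lo=0 hi=0; v=4 20 15 13 11 8 16 9

(0, 0)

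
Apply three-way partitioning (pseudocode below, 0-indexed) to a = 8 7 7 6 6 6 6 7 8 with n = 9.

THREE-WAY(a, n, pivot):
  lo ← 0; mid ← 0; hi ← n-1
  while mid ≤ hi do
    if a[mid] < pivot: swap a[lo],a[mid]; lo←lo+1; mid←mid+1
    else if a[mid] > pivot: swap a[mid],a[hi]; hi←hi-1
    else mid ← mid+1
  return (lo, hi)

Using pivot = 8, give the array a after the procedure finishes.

lo=0 mid=0 hi=8
8=8: mid=1
7<8: swap(0,1), lo=1 mid=2 ⇒ 7 8 7 6 6 6 6 7 8
7<8: swap(1,2), lo=2 mid=3 ⇒ 7 7 8 6 6 6 6 7 8
6<8: swap(2,3), lo=3 mid=4 ⇒ 7 7 6 8 6 6 6 7 8
6<8: swap(3,4), lo=4 mid=5 ⇒ 7 7 6 6 8 6 6 7 8
6<8: swap(4,5), lo=5 mid=6 ⇒ 7 7 6 6 6 8 6 7 8
6<8: swap(5,6), lo=6 mid=7 ⇒ 7 7 6 6 6 6 8 7 8
7<8: swap(6,7), lo=7 mid=8 ⇒ 7 7 6 6 6 6 7 8 8
8=8: mid=9
done. lo=7 hi=8; a=7 7 6 6 6 6 7 8 8

7 7 6 6 6 6 7 8 8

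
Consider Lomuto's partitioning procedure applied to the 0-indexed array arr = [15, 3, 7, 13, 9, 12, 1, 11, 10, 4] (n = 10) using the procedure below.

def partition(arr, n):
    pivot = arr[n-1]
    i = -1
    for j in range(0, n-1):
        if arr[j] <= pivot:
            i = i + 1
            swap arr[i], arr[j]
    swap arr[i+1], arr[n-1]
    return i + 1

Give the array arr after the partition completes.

pivot=4, i=-1
j=0: 15>4, skip
j=1: 3≤4, i=0, swap(0,1) ⇒ [3, 15, 7, 13, 9, 12, 1, 11, 10, 4]
j=2: 7>4, skip
j=3: 13>4, skip
j=4: 9>4, skip
j=5: 12>4, skip
j=6: 1≤4, i=1, swap(1,6) ⇒ [3, 1, 7, 13, 9, 12, 15, 11, 10, 4]
j=7: 11>4, skip
j=8: 10>4, skip
swap(2,9) ⇒ [3, 1, 4, 13, 9, 12, 15, 11, 10, 7]; return 2

[3, 1, 4, 13, 9, 12, 15, 11, 10, 7]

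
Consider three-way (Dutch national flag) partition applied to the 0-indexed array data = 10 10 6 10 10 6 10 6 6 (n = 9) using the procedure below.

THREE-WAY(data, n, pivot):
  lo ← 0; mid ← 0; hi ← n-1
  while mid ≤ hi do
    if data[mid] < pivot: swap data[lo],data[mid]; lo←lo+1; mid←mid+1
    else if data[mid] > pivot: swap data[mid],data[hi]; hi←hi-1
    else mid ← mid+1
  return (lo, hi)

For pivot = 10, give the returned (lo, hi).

(4, 8)

pivot = 10; lo=0, mid=0, hi=8
data[mid]=10=10: mid=1
data[mid]=10=10: mid=2
data[mid]=6<10: swap data[0],data[2]; lo=1,mid=3 → 6 10 10 10 10 6 10 6 6
data[mid]=10=10: mid=4
data[mid]=10=10: mid=5
data[mid]=6<10: swap data[1],data[5]; lo=2,mid=6 → 6 6 10 10 10 10 10 6 6
data[mid]=10=10: mid=7
data[mid]=6<10: swap data[2],data[7]; lo=3,mid=8 → 6 6 6 10 10 10 10 10 6
data[mid]=6<10: swap data[3],data[8]; lo=4,mid=9 → 6 6 6 6 10 10 10 10 10
end: lo=4, hi=8; data = 6 6 6 6 10 10 10 10 10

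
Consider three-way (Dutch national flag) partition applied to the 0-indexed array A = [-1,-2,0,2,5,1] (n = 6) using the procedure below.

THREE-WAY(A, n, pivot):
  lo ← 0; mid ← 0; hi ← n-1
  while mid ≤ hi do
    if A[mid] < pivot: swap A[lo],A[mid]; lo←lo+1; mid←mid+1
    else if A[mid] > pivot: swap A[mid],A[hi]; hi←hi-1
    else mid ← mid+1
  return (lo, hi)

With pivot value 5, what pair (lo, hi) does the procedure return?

lo=0 mid=0 hi=5
-1<5: swap(0,0), lo=1 mid=1 ⇒ [-1,-2,0,2,5,1]
-2<5: swap(1,1), lo=2 mid=2 ⇒ [-1,-2,0,2,5,1]
0<5: swap(2,2), lo=3 mid=3 ⇒ [-1,-2,0,2,5,1]
2<5: swap(3,3), lo=4 mid=4 ⇒ [-1,-2,0,2,5,1]
5=5: mid=5
1<5: swap(4,5), lo=5 mid=6 ⇒ [-1,-2,0,2,1,5]
done. lo=5 hi=5; A=[-1,-2,0,2,1,5]

(5, 5)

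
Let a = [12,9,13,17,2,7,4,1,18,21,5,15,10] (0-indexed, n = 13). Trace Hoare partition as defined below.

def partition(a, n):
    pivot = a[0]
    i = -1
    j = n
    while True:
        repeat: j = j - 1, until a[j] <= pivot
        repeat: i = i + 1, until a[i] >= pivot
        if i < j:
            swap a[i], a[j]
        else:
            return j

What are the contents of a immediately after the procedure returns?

pivot = a[0] = 12; i = -1, j = 13
j→12 (a[12]=10≤12), i→0 (a[0]=12≥12); i<j, swap → [10,9,13,17,2,7,4,1,18,21,5,15,12]
j→10 (a[10]=5≤12), i→2 (a[2]=13≥12); i<j, swap → [10,9,5,17,2,7,4,1,18,21,13,15,12]
j→7 (a[7]=1≤12), i→3 (a[3]=17≥12); i<j, swap → [10,9,5,1,2,7,4,17,18,21,13,15,12]
j→6, i→7; i≥j, return j=6. a = [10,9,5,1,2,7,4,17,18,21,13,15,12]

[10,9,5,1,2,7,4,17,18,21,13,15,12]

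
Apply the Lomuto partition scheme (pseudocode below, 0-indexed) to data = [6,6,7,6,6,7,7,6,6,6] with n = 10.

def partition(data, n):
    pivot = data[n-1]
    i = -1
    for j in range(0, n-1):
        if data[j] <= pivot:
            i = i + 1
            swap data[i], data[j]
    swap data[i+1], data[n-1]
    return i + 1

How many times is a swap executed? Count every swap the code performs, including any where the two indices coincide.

7

pivot = data[9] = 6; i = -1
j=0: data[0]=6 ≤ 6 → i=0, swap data[0],data[0] (no change) → [6,6,7,6,6,7,7,6,6,6]
j=1: data[1]=6 ≤ 6 → i=1, swap data[1],data[1] (no change) → [6,6,7,6,6,7,7,6,6,6]
j=2: data[2]=7 > 6 → no swap
j=3: data[3]=6 ≤ 6 → i=2, swap data[2],data[3] → [6,6,6,7,6,7,7,6,6,6]
j=4: data[4]=6 ≤ 6 → i=3, swap data[3],data[4] → [6,6,6,6,7,7,7,6,6,6]
j=5: data[5]=7 > 6 → no swap
j=6: data[6]=7 > 6 → no swap
j=7: data[7]=6 ≤ 6 → i=4, swap data[4],data[7] → [6,6,6,6,6,7,7,7,6,6]
j=8: data[8]=6 ≤ 6 → i=5, swap data[5],data[8] → [6,6,6,6,6,6,7,7,7,6]
final swap data[6],data[9] → [6,6,6,6,6,6,6,7,7,7]; return 6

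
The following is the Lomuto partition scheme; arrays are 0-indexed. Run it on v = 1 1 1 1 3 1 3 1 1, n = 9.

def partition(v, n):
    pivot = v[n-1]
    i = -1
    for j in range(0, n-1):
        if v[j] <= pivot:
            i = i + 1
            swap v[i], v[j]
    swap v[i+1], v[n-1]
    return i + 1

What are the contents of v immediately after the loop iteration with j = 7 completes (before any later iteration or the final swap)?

1 1 1 1 1 1 3 3 1

pivot=1, i=-1
j=0: 1≤1, i=0, swap(0,0) ⇒ 1 1 1 1 3 1 3 1 1
j=1: 1≤1, i=1, swap(1,1) ⇒ 1 1 1 1 3 1 3 1 1
j=2: 1≤1, i=2, swap(2,2) ⇒ 1 1 1 1 3 1 3 1 1
j=3: 1≤1, i=3, swap(3,3) ⇒ 1 1 1 1 3 1 3 1 1
j=4: 3>1, skip
j=5: 1≤1, i=4, swap(4,5) ⇒ 1 1 1 1 1 3 3 1 1
j=6: 3>1, skip
j=7: 1≤1, i=5, swap(5,7) ⇒ 1 1 1 1 1 1 3 3 1
(after j=7) v = 1 1 1 1 1 1 3 3 1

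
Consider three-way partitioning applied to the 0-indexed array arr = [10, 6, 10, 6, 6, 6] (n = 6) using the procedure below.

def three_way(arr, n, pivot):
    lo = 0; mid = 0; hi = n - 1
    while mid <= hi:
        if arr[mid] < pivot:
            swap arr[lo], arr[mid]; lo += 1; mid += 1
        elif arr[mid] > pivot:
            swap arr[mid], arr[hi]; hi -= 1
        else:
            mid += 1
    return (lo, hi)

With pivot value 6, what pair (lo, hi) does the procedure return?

pivot = 6; lo=0, mid=0, hi=5
arr[mid]=10>6: swap arr[0],arr[5]; hi=4 → [6, 6, 10, 6, 6, 10]
arr[mid]=6=6: mid=1
arr[mid]=6=6: mid=2
arr[mid]=10>6: swap arr[2],arr[4]; hi=3 → [6, 6, 6, 6, 10, 10]
arr[mid]=6=6: mid=3
arr[mid]=6=6: mid=4
end: lo=0, hi=3; arr = [6, 6, 6, 6, 10, 10]

(0, 3)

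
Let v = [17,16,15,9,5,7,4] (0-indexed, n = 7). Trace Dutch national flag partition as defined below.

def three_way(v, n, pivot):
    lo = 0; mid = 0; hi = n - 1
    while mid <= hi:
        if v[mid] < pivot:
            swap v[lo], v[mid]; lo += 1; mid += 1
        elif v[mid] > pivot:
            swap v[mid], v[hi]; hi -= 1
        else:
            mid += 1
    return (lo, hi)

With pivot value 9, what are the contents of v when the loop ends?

pivot = 9; lo=0, mid=0, hi=6
v[mid]=17>9: swap v[0],v[6]; hi=5 → [4,16,15,9,5,7,17]
v[mid]=4<9: swap v[0],v[0]; lo=1,mid=1 → [4,16,15,9,5,7,17]
v[mid]=16>9: swap v[1],v[5]; hi=4 → [4,7,15,9,5,16,17]
v[mid]=7<9: swap v[1],v[1]; lo=2,mid=2 → [4,7,15,9,5,16,17]
v[mid]=15>9: swap v[2],v[4]; hi=3 → [4,7,5,9,15,16,17]
v[mid]=5<9: swap v[2],v[2]; lo=3,mid=3 → [4,7,5,9,15,16,17]
v[mid]=9=9: mid=4
end: lo=3, hi=3; v = [4,7,5,9,15,16,17]

[4,7,5,9,15,16,17]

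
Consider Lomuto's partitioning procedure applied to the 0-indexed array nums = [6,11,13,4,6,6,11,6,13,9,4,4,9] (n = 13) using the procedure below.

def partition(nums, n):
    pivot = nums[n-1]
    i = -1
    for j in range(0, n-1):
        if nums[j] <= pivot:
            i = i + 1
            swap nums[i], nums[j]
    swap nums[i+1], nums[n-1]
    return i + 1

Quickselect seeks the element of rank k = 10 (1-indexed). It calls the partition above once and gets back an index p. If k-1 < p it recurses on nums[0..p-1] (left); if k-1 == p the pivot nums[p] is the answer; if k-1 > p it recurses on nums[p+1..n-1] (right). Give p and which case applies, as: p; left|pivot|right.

pivot=9, i=-1
j=0: 6≤9, i=0, swap(0,0) ⇒ [6,11,13,4,6,6,11,6,13,9,4,4,9]
j=1: 11>9, skip
j=2: 13>9, skip
j=3: 4≤9, i=1, swap(1,3) ⇒ [6,4,13,11,6,6,11,6,13,9,4,4,9]
j=4: 6≤9, i=2, swap(2,4) ⇒ [6,4,6,11,13,6,11,6,13,9,4,4,9]
j=5: 6≤9, i=3, swap(3,5) ⇒ [6,4,6,6,13,11,11,6,13,9,4,4,9]
j=6: 11>9, skip
j=7: 6≤9, i=4, swap(4,7) ⇒ [6,4,6,6,6,11,11,13,13,9,4,4,9]
j=8: 13>9, skip
j=9: 9≤9, i=5, swap(5,9) ⇒ [6,4,6,6,6,9,11,13,13,11,4,4,9]
j=10: 4≤9, i=6, swap(6,10) ⇒ [6,4,6,6,6,9,4,13,13,11,11,4,9]
j=11: 4≤9, i=7, swap(7,11) ⇒ [6,4,6,6,6,9,4,4,13,11,11,13,9]
swap(8,12) ⇒ [6,4,6,6,6,9,4,4,9,11,11,13,13]; return 8
p = 8; k-1 = 9 > 8 ⇒ right

8; right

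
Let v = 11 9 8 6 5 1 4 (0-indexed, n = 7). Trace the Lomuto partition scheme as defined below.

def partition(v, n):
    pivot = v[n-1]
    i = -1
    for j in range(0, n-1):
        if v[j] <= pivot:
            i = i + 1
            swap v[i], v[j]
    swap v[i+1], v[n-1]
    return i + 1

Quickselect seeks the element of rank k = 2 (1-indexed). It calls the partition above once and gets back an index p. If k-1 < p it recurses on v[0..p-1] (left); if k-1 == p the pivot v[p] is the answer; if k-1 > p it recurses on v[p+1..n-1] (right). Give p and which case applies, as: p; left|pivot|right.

pivot=4, i=-1
j=0: 11>4, skip
j=1: 9>4, skip
j=2: 8>4, skip
j=3: 6>4, skip
j=4: 5>4, skip
j=5: 1≤4, i=0, swap(0,5) ⇒ 1 9 8 6 5 11 4
swap(1,6) ⇒ 1 4 8 6 5 11 9; return 1
p = 1; k-1 = 1 == 1 ⇒ pivot

1; pivot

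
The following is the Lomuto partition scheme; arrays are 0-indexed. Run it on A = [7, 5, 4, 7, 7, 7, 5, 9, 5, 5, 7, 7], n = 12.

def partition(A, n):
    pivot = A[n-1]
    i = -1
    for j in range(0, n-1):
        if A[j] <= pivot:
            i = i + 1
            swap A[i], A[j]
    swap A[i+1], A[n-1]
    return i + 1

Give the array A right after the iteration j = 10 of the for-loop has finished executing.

[7, 5, 4, 7, 7, 7, 5, 5, 5, 7, 9, 7]

pivot=7, i=-1
j=0: 7≤7, i=0, swap(0,0) ⇒ [7, 5, 4, 7, 7, 7, 5, 9, 5, 5, 7, 7]
j=1: 5≤7, i=1, swap(1,1) ⇒ [7, 5, 4, 7, 7, 7, 5, 9, 5, 5, 7, 7]
j=2: 4≤7, i=2, swap(2,2) ⇒ [7, 5, 4, 7, 7, 7, 5, 9, 5, 5, 7, 7]
j=3: 7≤7, i=3, swap(3,3) ⇒ [7, 5, 4, 7, 7, 7, 5, 9, 5, 5, 7, 7]
j=4: 7≤7, i=4, swap(4,4) ⇒ [7, 5, 4, 7, 7, 7, 5, 9, 5, 5, 7, 7]
j=5: 7≤7, i=5, swap(5,5) ⇒ [7, 5, 4, 7, 7, 7, 5, 9, 5, 5, 7, 7]
j=6: 5≤7, i=6, swap(6,6) ⇒ [7, 5, 4, 7, 7, 7, 5, 9, 5, 5, 7, 7]
j=7: 9>7, skip
j=8: 5≤7, i=7, swap(7,8) ⇒ [7, 5, 4, 7, 7, 7, 5, 5, 9, 5, 7, 7]
j=9: 5≤7, i=8, swap(8,9) ⇒ [7, 5, 4, 7, 7, 7, 5, 5, 5, 9, 7, 7]
j=10: 7≤7, i=9, swap(9,10) ⇒ [7, 5, 4, 7, 7, 7, 5, 5, 5, 7, 9, 7]
(after j=10) A = [7, 5, 4, 7, 7, 7, 5, 5, 5, 7, 9, 7]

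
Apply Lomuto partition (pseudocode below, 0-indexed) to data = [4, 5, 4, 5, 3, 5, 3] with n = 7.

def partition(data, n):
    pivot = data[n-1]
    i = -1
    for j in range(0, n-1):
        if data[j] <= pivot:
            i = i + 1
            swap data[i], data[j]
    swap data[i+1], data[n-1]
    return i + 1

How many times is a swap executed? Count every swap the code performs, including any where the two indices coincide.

pivot = data[6] = 3; i = -1
j=0: data[0]=4 > 3 → no swap
j=1: data[1]=5 > 3 → no swap
j=2: data[2]=4 > 3 → no swap
j=3: data[3]=5 > 3 → no swap
j=4: data[4]=3 ≤ 3 → i=0, swap data[0],data[4] → [3, 5, 4, 5, 4, 5, 3]
j=5: data[5]=5 > 3 → no swap
final swap data[1],data[6] → [3, 3, 4, 5, 4, 5, 5]; return 1

2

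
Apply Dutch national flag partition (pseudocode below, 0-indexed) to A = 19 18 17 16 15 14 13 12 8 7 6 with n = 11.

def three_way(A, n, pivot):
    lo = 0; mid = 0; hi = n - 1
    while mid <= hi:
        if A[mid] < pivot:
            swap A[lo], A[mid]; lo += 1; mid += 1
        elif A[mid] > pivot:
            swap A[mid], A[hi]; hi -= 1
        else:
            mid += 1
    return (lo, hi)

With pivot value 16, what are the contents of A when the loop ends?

6 7 8 15 14 13 12 16 17 18 19

lo=0 mid=0 hi=10
19>16: swap(0,10), hi=9 ⇒ 6 18 17 16 15 14 13 12 8 7 19
6<16: swap(0,0), lo=1 mid=1 ⇒ 6 18 17 16 15 14 13 12 8 7 19
18>16: swap(1,9), hi=8 ⇒ 6 7 17 16 15 14 13 12 8 18 19
7<16: swap(1,1), lo=2 mid=2 ⇒ 6 7 17 16 15 14 13 12 8 18 19
17>16: swap(2,8), hi=7 ⇒ 6 7 8 16 15 14 13 12 17 18 19
8<16: swap(2,2), lo=3 mid=3 ⇒ 6 7 8 16 15 14 13 12 17 18 19
16=16: mid=4
15<16: swap(3,4), lo=4 mid=5 ⇒ 6 7 8 15 16 14 13 12 17 18 19
14<16: swap(4,5), lo=5 mid=6 ⇒ 6 7 8 15 14 16 13 12 17 18 19
13<16: swap(5,6), lo=6 mid=7 ⇒ 6 7 8 15 14 13 16 12 17 18 19
12<16: swap(6,7), lo=7 mid=8 ⇒ 6 7 8 15 14 13 12 16 17 18 19
done. lo=7 hi=7; A=6 7 8 15 14 13 12 16 17 18 19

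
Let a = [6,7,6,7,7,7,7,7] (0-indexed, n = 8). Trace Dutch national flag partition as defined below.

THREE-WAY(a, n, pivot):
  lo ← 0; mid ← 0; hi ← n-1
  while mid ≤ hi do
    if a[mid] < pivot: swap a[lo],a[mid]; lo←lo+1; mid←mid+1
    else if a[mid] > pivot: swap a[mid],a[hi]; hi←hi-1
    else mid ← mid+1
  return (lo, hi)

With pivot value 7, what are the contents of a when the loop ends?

[6,6,7,7,7,7,7,7]

lo=0 mid=0 hi=7
6<7: swap(0,0), lo=1 mid=1 ⇒ [6,7,6,7,7,7,7,7]
7=7: mid=2
6<7: swap(1,2), lo=2 mid=3 ⇒ [6,6,7,7,7,7,7,7]
7=7: mid=4
7=7: mid=5
7=7: mid=6
7=7: mid=7
7=7: mid=8
done. lo=2 hi=7; a=[6,6,7,7,7,7,7,7]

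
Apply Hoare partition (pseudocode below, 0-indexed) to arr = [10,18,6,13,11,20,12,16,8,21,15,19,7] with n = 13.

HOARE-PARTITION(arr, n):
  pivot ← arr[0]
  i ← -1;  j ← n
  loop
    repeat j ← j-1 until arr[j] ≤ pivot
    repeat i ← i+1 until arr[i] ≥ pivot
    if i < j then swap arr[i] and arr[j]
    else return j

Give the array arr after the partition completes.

[7,8,6,13,11,20,12,16,18,21,15,19,10]

pivot=10
j stops at 12 (7), i stops at 0 (10); swap ⇒ [7,18,6,13,11,20,12,16,8,21,15,19,10]
j stops at 8 (8), i stops at 1 (18); swap ⇒ [7,8,6,13,11,20,12,16,18,21,15,19,10]
j stops at 2, i stops at 3; i≥j ⇒ return 2. arr=[7,8,6,13,11,20,12,16,18,21,15,19,10]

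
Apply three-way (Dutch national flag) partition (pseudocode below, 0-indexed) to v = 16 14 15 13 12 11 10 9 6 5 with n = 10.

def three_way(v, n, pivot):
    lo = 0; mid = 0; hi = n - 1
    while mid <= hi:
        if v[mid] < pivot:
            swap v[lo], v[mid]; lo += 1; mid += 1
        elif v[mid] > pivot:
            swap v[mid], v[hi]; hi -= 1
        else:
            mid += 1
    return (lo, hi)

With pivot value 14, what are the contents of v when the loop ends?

5 6 13 12 11 10 9 14 15 16

lo=0 mid=0 hi=9
16>14: swap(0,9), hi=8 ⇒ 5 14 15 13 12 11 10 9 6 16
5<14: swap(0,0), lo=1 mid=1 ⇒ 5 14 15 13 12 11 10 9 6 16
14=14: mid=2
15>14: swap(2,8), hi=7 ⇒ 5 14 6 13 12 11 10 9 15 16
6<14: swap(1,2), lo=2 mid=3 ⇒ 5 6 14 13 12 11 10 9 15 16
13<14: swap(2,3), lo=3 mid=4 ⇒ 5 6 13 14 12 11 10 9 15 16
12<14: swap(3,4), lo=4 mid=5 ⇒ 5 6 13 12 14 11 10 9 15 16
11<14: swap(4,5), lo=5 mid=6 ⇒ 5 6 13 12 11 14 10 9 15 16
10<14: swap(5,6), lo=6 mid=7 ⇒ 5 6 13 12 11 10 14 9 15 16
9<14: swap(6,7), lo=7 mid=8 ⇒ 5 6 13 12 11 10 9 14 15 16
done. lo=7 hi=7; v=5 6 13 12 11 10 9 14 15 16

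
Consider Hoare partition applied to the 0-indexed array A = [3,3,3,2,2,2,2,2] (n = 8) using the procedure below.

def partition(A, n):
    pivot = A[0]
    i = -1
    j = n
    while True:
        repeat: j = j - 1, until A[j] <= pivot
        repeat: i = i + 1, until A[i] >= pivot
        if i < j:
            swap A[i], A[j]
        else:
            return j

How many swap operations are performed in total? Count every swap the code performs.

3

pivot = A[0] = 3; i = -1, j = 8
j→7 (A[7]=2≤3), i→0 (A[0]=3≥3); i<j, swap → [2,3,3,2,2,2,2,3]
j→6 (A[6]=2≤3), i→1 (A[1]=3≥3); i<j, swap → [2,2,3,2,2,2,3,3]
j→5 (A[5]=2≤3), i→2 (A[2]=3≥3); i<j, swap → [2,2,2,2,2,3,3,3]
j→4, i→5; i≥j, return j=4. A = [2,2,2,2,2,3,3,3]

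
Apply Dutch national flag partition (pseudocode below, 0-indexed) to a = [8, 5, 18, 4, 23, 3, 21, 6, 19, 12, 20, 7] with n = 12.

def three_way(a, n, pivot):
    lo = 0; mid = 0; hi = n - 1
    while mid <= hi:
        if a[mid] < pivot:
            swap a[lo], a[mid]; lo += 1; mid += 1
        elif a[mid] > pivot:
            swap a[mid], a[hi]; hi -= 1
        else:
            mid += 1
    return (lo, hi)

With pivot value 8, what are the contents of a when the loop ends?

lo=0 mid=0 hi=11
8=8: mid=1
5<8: swap(0,1), lo=1 mid=2 ⇒ [5, 8, 18, 4, 23, 3, 21, 6, 19, 12, 20, 7]
18>8: swap(2,11), hi=10 ⇒ [5, 8, 7, 4, 23, 3, 21, 6, 19, 12, 20, 18]
7<8: swap(1,2), lo=2 mid=3 ⇒ [5, 7, 8, 4, 23, 3, 21, 6, 19, 12, 20, 18]
4<8: swap(2,3), lo=3 mid=4 ⇒ [5, 7, 4, 8, 23, 3, 21, 6, 19, 12, 20, 18]
23>8: swap(4,10), hi=9 ⇒ [5, 7, 4, 8, 20, 3, 21, 6, 19, 12, 23, 18]
20>8: swap(4,9), hi=8 ⇒ [5, 7, 4, 8, 12, 3, 21, 6, 19, 20, 23, 18]
12>8: swap(4,8), hi=7 ⇒ [5, 7, 4, 8, 19, 3, 21, 6, 12, 20, 23, 18]
19>8: swap(4,7), hi=6 ⇒ [5, 7, 4, 8, 6, 3, 21, 19, 12, 20, 23, 18]
6<8: swap(3,4), lo=4 mid=5 ⇒ [5, 7, 4, 6, 8, 3, 21, 19, 12, 20, 23, 18]
3<8: swap(4,5), lo=5 mid=6 ⇒ [5, 7, 4, 6, 3, 8, 21, 19, 12, 20, 23, 18]
21>8: swap(6,6), hi=5 ⇒ [5, 7, 4, 6, 3, 8, 21, 19, 12, 20, 23, 18]
done. lo=5 hi=5; a=[5, 7, 4, 6, 3, 8, 21, 19, 12, 20, 23, 18]

[5, 7, 4, 6, 3, 8, 21, 19, 12, 20, 23, 18]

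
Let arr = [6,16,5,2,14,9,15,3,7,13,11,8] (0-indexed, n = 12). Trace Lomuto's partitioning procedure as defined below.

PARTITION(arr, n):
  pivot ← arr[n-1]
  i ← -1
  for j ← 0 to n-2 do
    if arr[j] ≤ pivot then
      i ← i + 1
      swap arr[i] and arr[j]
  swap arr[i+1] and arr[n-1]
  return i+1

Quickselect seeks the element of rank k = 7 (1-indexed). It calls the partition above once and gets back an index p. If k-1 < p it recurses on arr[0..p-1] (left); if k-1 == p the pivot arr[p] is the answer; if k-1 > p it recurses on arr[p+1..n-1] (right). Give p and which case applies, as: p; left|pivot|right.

5; right

pivot=8, i=-1
j=0: 6≤8, i=0, swap(0,0) ⇒ [6,16,5,2,14,9,15,3,7,13,11,8]
j=1: 16>8, skip
j=2: 5≤8, i=1, swap(1,2) ⇒ [6,5,16,2,14,9,15,3,7,13,11,8]
j=3: 2≤8, i=2, swap(2,3) ⇒ [6,5,2,16,14,9,15,3,7,13,11,8]
j=4: 14>8, skip
j=5: 9>8, skip
j=6: 15>8, skip
j=7: 3≤8, i=3, swap(3,7) ⇒ [6,5,2,3,14,9,15,16,7,13,11,8]
j=8: 7≤8, i=4, swap(4,8) ⇒ [6,5,2,3,7,9,15,16,14,13,11,8]
j=9: 13>8, skip
j=10: 11>8, skip
swap(5,11) ⇒ [6,5,2,3,7,8,15,16,14,13,11,9]; return 5
p = 5; k-1 = 6 > 5 ⇒ right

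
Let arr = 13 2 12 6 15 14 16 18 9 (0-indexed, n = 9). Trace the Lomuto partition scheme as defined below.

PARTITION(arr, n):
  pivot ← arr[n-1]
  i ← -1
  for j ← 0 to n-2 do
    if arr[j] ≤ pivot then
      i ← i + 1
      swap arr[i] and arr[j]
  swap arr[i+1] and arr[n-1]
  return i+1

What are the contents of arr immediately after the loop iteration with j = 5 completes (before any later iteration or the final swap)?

2 6 12 13 15 14 16 18 9

pivot=9, i=-1
j=0: 13>9, skip
j=1: 2≤9, i=0, swap(0,1) ⇒ 2 13 12 6 15 14 16 18 9
j=2: 12>9, skip
j=3: 6≤9, i=1, swap(1,3) ⇒ 2 6 12 13 15 14 16 18 9
j=4: 15>9, skip
j=5: 14>9, skip
(after j=5) arr = 2 6 12 13 15 14 16 18 9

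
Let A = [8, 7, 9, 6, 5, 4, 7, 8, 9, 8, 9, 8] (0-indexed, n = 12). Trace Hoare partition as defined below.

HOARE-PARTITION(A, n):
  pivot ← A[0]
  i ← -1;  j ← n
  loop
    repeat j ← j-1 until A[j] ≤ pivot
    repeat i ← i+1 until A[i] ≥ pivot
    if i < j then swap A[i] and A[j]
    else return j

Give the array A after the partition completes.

pivot = A[0] = 8; i = -1, j = 12
j→11 (A[11]=8≤8), i→0 (A[0]=8≥8); i<j, swap → [8, 7, 9, 6, 5, 4, 7, 8, 9, 8, 9, 8]
j→9 (A[9]=8≤8), i→2 (A[2]=9≥8); i<j, swap → [8, 7, 8, 6, 5, 4, 7, 8, 9, 9, 9, 8]
j→7, i→7; i≥j, return j=7. A = [8, 7, 8, 6, 5, 4, 7, 8, 9, 9, 9, 8]

[8, 7, 8, 6, 5, 4, 7, 8, 9, 9, 9, 8]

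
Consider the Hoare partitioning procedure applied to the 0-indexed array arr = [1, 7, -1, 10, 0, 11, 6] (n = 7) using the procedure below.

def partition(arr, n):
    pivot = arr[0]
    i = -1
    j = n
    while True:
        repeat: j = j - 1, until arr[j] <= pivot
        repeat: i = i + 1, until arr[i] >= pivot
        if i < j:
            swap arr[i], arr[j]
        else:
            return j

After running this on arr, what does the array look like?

pivot = arr[0] = 1; i = -1, j = 7
j→4 (arr[4]=0≤1), i→0 (arr[0]=1≥1); i<j, swap → [0, 7, -1, 10, 1, 11, 6]
j→2 (arr[2]=-1≤1), i→1 (arr[1]=7≥1); i<j, swap → [0, -1, 7, 10, 1, 11, 6]
j→1, i→2; i≥j, return j=1. arr = [0, -1, 7, 10, 1, 11, 6]

[0, -1, 7, 10, 1, 11, 6]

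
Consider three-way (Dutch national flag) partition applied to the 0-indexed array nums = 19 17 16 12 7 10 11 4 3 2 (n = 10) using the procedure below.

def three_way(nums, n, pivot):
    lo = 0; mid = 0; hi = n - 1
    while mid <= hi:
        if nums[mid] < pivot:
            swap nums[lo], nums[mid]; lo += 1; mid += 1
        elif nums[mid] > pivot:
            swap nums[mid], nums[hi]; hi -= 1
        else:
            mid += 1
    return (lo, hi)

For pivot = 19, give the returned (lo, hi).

lo=0 mid=0 hi=9
19=19: mid=1
17<19: swap(0,1), lo=1 mid=2 ⇒ 17 19 16 12 7 10 11 4 3 2
16<19: swap(1,2), lo=2 mid=3 ⇒ 17 16 19 12 7 10 11 4 3 2
12<19: swap(2,3), lo=3 mid=4 ⇒ 17 16 12 19 7 10 11 4 3 2
7<19: swap(3,4), lo=4 mid=5 ⇒ 17 16 12 7 19 10 11 4 3 2
10<19: swap(4,5), lo=5 mid=6 ⇒ 17 16 12 7 10 19 11 4 3 2
11<19: swap(5,6), lo=6 mid=7 ⇒ 17 16 12 7 10 11 19 4 3 2
4<19: swap(6,7), lo=7 mid=8 ⇒ 17 16 12 7 10 11 4 19 3 2
3<19: swap(7,8), lo=8 mid=9 ⇒ 17 16 12 7 10 11 4 3 19 2
2<19: swap(8,9), lo=9 mid=10 ⇒ 17 16 12 7 10 11 4 3 2 19
done. lo=9 hi=9; nums=17 16 12 7 10 11 4 3 2 19

(9, 9)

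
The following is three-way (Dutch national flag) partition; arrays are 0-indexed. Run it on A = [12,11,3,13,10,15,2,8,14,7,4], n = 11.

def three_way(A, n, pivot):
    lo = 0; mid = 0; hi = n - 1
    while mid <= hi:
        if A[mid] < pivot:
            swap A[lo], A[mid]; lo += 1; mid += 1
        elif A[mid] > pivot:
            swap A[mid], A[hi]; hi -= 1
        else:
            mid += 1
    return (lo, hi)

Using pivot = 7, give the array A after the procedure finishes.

pivot = 7; lo=0, mid=0, hi=10
A[mid]=12>7: swap A[0],A[10]; hi=9 → [4,11,3,13,10,15,2,8,14,7,12]
A[mid]=4<7: swap A[0],A[0]; lo=1,mid=1 → [4,11,3,13,10,15,2,8,14,7,12]
A[mid]=11>7: swap A[1],A[9]; hi=8 → [4,7,3,13,10,15,2,8,14,11,12]
A[mid]=7=7: mid=2
A[mid]=3<7: swap A[1],A[2]; lo=2,mid=3 → [4,3,7,13,10,15,2,8,14,11,12]
A[mid]=13>7: swap A[3],A[8]; hi=7 → [4,3,7,14,10,15,2,8,13,11,12]
A[mid]=14>7: swap A[3],A[7]; hi=6 → [4,3,7,8,10,15,2,14,13,11,12]
A[mid]=8>7: swap A[3],A[6]; hi=5 → [4,3,7,2,10,15,8,14,13,11,12]
A[mid]=2<7: swap A[2],A[3]; lo=3,mid=4 → [4,3,2,7,10,15,8,14,13,11,12]
A[mid]=10>7: swap A[4],A[5]; hi=4 → [4,3,2,7,15,10,8,14,13,11,12]
A[mid]=15>7: swap A[4],A[4]; hi=3 → [4,3,2,7,15,10,8,14,13,11,12]
end: lo=3, hi=3; A = [4,3,2,7,15,10,8,14,13,11,12]

[4,3,2,7,15,10,8,14,13,11,12]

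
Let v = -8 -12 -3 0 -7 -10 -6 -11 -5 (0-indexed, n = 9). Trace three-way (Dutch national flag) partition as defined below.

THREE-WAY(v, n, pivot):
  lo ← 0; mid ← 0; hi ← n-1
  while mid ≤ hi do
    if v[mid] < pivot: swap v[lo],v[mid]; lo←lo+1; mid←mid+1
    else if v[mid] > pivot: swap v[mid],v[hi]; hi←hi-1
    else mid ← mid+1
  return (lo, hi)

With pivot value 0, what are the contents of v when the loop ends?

-8 -12 -3 -7 -10 -6 -11 -5 0

lo=0 mid=0 hi=8
-8<0: swap(0,0), lo=1 mid=1 ⇒ -8 -12 -3 0 -7 -10 -6 -11 -5
-12<0: swap(1,1), lo=2 mid=2 ⇒ -8 -12 -3 0 -7 -10 -6 -11 -5
-3<0: swap(2,2), lo=3 mid=3 ⇒ -8 -12 -3 0 -7 -10 -6 -11 -5
0=0: mid=4
-7<0: swap(3,4), lo=4 mid=5 ⇒ -8 -12 -3 -7 0 -10 -6 -11 -5
-10<0: swap(4,5), lo=5 mid=6 ⇒ -8 -12 -3 -7 -10 0 -6 -11 -5
-6<0: swap(5,6), lo=6 mid=7 ⇒ -8 -12 -3 -7 -10 -6 0 -11 -5
-11<0: swap(6,7), lo=7 mid=8 ⇒ -8 -12 -3 -7 -10 -6 -11 0 -5
-5<0: swap(7,8), lo=8 mid=9 ⇒ -8 -12 -3 -7 -10 -6 -11 -5 0
done. lo=8 hi=8; v=-8 -12 -3 -7 -10 -6 -11 -5 0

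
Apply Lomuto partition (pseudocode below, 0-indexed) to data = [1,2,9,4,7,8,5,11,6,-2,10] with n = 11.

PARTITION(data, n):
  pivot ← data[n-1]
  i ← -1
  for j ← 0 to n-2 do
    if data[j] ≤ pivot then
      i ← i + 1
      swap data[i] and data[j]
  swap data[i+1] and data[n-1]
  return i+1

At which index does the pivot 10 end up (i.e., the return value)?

pivot=10, i=-1
j=0: 1≤10, i=0, swap(0,0) ⇒ [1,2,9,4,7,8,5,11,6,-2,10]
j=1: 2≤10, i=1, swap(1,1) ⇒ [1,2,9,4,7,8,5,11,6,-2,10]
j=2: 9≤10, i=2, swap(2,2) ⇒ [1,2,9,4,7,8,5,11,6,-2,10]
j=3: 4≤10, i=3, swap(3,3) ⇒ [1,2,9,4,7,8,5,11,6,-2,10]
j=4: 7≤10, i=4, swap(4,4) ⇒ [1,2,9,4,7,8,5,11,6,-2,10]
j=5: 8≤10, i=5, swap(5,5) ⇒ [1,2,9,4,7,8,5,11,6,-2,10]
j=6: 5≤10, i=6, swap(6,6) ⇒ [1,2,9,4,7,8,5,11,6,-2,10]
j=7: 11>10, skip
j=8: 6≤10, i=7, swap(7,8) ⇒ [1,2,9,4,7,8,5,6,11,-2,10]
j=9: -2≤10, i=8, swap(8,9) ⇒ [1,2,9,4,7,8,5,6,-2,11,10]
swap(9,10) ⇒ [1,2,9,4,7,8,5,6,-2,10,11]; return 9

9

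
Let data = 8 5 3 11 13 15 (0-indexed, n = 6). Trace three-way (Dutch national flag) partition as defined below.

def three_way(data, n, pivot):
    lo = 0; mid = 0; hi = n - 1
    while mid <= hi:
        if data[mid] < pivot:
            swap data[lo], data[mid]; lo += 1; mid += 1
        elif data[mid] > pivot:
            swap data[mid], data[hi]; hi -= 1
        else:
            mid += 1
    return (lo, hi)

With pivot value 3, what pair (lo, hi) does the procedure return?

pivot = 3; lo=0, mid=0, hi=5
data[mid]=8>3: swap data[0],data[5]; hi=4 → 15 5 3 11 13 8
data[mid]=15>3: swap data[0],data[4]; hi=3 → 13 5 3 11 15 8
data[mid]=13>3: swap data[0],data[3]; hi=2 → 11 5 3 13 15 8
data[mid]=11>3: swap data[0],data[2]; hi=1 → 3 5 11 13 15 8
data[mid]=3=3: mid=1
data[mid]=5>3: swap data[1],data[1]; hi=0 → 3 5 11 13 15 8
end: lo=0, hi=0; data = 3 5 11 13 15 8

(0, 0)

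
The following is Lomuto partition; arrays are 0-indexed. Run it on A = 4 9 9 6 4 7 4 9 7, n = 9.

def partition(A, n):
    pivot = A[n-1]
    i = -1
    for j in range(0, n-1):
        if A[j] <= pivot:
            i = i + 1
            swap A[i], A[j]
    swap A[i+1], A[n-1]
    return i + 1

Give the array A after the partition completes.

4 6 4 7 4 7 9 9 9

pivot=7, i=-1
j=0: 4≤7, i=0, swap(0,0) ⇒ 4 9 9 6 4 7 4 9 7
j=1: 9>7, skip
j=2: 9>7, skip
j=3: 6≤7, i=1, swap(1,3) ⇒ 4 6 9 9 4 7 4 9 7
j=4: 4≤7, i=2, swap(2,4) ⇒ 4 6 4 9 9 7 4 9 7
j=5: 7≤7, i=3, swap(3,5) ⇒ 4 6 4 7 9 9 4 9 7
j=6: 4≤7, i=4, swap(4,6) ⇒ 4 6 4 7 4 9 9 9 7
j=7: 9>7, skip
swap(5,8) ⇒ 4 6 4 7 4 7 9 9 9; return 5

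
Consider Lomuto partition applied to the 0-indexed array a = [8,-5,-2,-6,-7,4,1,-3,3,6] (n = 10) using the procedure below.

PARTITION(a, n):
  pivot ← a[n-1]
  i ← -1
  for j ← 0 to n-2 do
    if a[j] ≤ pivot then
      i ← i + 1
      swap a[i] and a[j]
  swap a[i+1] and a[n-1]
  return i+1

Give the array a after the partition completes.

pivot=6, i=-1
j=0: 8>6, skip
j=1: -5≤6, i=0, swap(0,1) ⇒ [-5,8,-2,-6,-7,4,1,-3,3,6]
j=2: -2≤6, i=1, swap(1,2) ⇒ [-5,-2,8,-6,-7,4,1,-3,3,6]
j=3: -6≤6, i=2, swap(2,3) ⇒ [-5,-2,-6,8,-7,4,1,-3,3,6]
j=4: -7≤6, i=3, swap(3,4) ⇒ [-5,-2,-6,-7,8,4,1,-3,3,6]
j=5: 4≤6, i=4, swap(4,5) ⇒ [-5,-2,-6,-7,4,8,1,-3,3,6]
j=6: 1≤6, i=5, swap(5,6) ⇒ [-5,-2,-6,-7,4,1,8,-3,3,6]
j=7: -3≤6, i=6, swap(6,7) ⇒ [-5,-2,-6,-7,4,1,-3,8,3,6]
j=8: 3≤6, i=7, swap(7,8) ⇒ [-5,-2,-6,-7,4,1,-3,3,8,6]
swap(8,9) ⇒ [-5,-2,-6,-7,4,1,-3,3,6,8]; return 8

[-5,-2,-6,-7,4,1,-3,3,6,8]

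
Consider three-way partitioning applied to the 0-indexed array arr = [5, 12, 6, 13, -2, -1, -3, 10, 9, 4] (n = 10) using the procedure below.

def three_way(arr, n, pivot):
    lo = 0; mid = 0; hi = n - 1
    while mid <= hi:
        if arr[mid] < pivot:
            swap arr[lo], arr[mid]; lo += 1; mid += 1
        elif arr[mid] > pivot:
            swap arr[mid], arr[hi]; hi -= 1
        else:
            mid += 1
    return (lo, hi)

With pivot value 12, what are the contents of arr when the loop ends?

[5, 6, 4, -2, -1, -3, 10, 9, 12, 13]

pivot = 12; lo=0, mid=0, hi=9
arr[mid]=5<12: swap arr[0],arr[0]; lo=1,mid=1 → [5, 12, 6, 13, -2, -1, -3, 10, 9, 4]
arr[mid]=12=12: mid=2
arr[mid]=6<12: swap arr[1],arr[2]; lo=2,mid=3 → [5, 6, 12, 13, -2, -1, -3, 10, 9, 4]
arr[mid]=13>12: swap arr[3],arr[9]; hi=8 → [5, 6, 12, 4, -2, -1, -3, 10, 9, 13]
arr[mid]=4<12: swap arr[2],arr[3]; lo=3,mid=4 → [5, 6, 4, 12, -2, -1, -3, 10, 9, 13]
arr[mid]=-2<12: swap arr[3],arr[4]; lo=4,mid=5 → [5, 6, 4, -2, 12, -1, -3, 10, 9, 13]
arr[mid]=-1<12: swap arr[4],arr[5]; lo=5,mid=6 → [5, 6, 4, -2, -1, 12, -3, 10, 9, 13]
arr[mid]=-3<12: swap arr[5],arr[6]; lo=6,mid=7 → [5, 6, 4, -2, -1, -3, 12, 10, 9, 13]
arr[mid]=10<12: swap arr[6],arr[7]; lo=7,mid=8 → [5, 6, 4, -2, -1, -3, 10, 12, 9, 13]
arr[mid]=9<12: swap arr[7],arr[8]; lo=8,mid=9 → [5, 6, 4, -2, -1, -3, 10, 9, 12, 13]
end: lo=8, hi=8; arr = [5, 6, 4, -2, -1, -3, 10, 9, 12, 13]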